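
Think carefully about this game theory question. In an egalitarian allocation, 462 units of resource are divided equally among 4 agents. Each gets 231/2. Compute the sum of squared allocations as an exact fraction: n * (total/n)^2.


Step 1: Each agent's share = 462/4 = 231/2
Step 2: Square of each share = (231/2)^2 = 53361/4
Step 3: Sum of squares = 4 * 53361/4 = 53361

53361


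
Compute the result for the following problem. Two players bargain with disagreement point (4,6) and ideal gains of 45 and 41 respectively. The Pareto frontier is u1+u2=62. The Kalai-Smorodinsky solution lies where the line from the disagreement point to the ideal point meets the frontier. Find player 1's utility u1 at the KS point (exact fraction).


Step 1: At the KS point, (u1-d1)/r1 = (u2-d2)/r2 = t and u1+u2 = 62
Step 2: u1 = d1 + r1*t and u2 = d2 + r2*t, so (d1 + r1*t) + (d2 + r2*t) = 62
Step 3: t = (62 - 4 - 6)/(45 + 41) = 52/86 = 26/43
Step 4: u1 = d1 + r1*t = 4 + 45 * 26/43 = 1342/43
Step 5: (Check: u2 = d2 + r2*t = 1324/43; u1+u2 = 1342/43 + 1324/43 = 62, on the frontier.)

1342/43


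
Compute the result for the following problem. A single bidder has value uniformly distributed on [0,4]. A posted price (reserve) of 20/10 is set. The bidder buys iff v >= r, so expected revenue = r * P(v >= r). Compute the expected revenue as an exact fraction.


Step 1: Posted price r = 2, value support [0,4]
Step 2: P(v >= r) = (4 - 2)/4 = 1/2
Step 3: Expected revenue = r * P(v >= r) = 2 * 1/2
Step 4: Revenue = 1

1


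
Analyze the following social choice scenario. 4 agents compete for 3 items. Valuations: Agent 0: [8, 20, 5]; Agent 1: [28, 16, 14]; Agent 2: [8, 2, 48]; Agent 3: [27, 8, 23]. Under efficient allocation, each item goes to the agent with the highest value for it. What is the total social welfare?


Step 1: For each item, find the maximum value among all agents.
Step 2: Item 0 -> Agent 1 (value 28)
Step 3: Item 1 -> Agent 0 (value 20)
Step 4: Item 2 -> Agent 2 (value 48)
Step 5: Total welfare = 28 + 20 + 48 = 96

96


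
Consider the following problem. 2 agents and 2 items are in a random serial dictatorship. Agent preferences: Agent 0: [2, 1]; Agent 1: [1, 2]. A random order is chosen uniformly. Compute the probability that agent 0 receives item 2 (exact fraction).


Step 1: Agent 0 wants item 2
Step 2: There are 2 possible orderings of agents
Step 3: In 2 orderings, agent 0 gets item 2
Step 4: Probability = 2/2 = 1

1


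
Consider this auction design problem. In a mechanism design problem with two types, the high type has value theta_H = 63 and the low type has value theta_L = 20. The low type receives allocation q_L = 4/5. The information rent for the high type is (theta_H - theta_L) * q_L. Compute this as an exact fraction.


Step 1: theta_H - theta_L = 63 - 20 = 43
Step 2: Information rent = (theta_H - theta_L) * q_L
Step 3: = 43 * 4/5
Step 4: = 172/5

172/5


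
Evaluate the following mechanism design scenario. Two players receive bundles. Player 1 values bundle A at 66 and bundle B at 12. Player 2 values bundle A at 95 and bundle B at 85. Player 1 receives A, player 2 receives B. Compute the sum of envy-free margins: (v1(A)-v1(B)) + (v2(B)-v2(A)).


Step 1: Player 1's margin = v1(A) - v1(B) = 66 - 12 = 54
Step 2: Player 2's margin = v2(B) - v2(A) = 85 - 95 = -10
Step 3: Total margin = 54 + -10 = 44

44


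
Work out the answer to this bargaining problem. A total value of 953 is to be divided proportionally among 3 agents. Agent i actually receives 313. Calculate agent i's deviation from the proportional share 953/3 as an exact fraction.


Step 1: Proportional share = 953/3
Step 2: Agent's actual allocation = 313
Step 3: Excess = 313 - 953/3 = -14/3

-14/3


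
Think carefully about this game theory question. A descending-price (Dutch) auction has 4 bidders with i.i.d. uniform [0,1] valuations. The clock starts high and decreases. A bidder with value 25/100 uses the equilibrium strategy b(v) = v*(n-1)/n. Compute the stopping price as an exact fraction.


Step 1: Dutch auctions are strategically equivalent to first-price auctions
Step 2: The equilibrium bid is b(v) = v*(n-1)/n
Step 3: b = 1/4 * 3/4
Step 4: b = 3/16

3/16


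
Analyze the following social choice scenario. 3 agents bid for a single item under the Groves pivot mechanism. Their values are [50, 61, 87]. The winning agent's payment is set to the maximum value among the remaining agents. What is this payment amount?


Step 1: The efficient winner is agent 2 with value 87
Step 2: Other agents' values: [50, 61]
Step 3: Pivot payment = max(others) = 61
Step 4: The winner pays 61

61


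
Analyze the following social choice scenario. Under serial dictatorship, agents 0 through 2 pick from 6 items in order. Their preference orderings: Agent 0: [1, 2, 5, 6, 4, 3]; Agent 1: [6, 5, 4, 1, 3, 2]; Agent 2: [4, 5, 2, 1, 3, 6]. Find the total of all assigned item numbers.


Step 1: Agent 0 picks item 1
Step 2: Agent 1 picks item 6
Step 3: Agent 2 picks item 4
Step 4: Sum = 1 + 6 + 4 = 11

11


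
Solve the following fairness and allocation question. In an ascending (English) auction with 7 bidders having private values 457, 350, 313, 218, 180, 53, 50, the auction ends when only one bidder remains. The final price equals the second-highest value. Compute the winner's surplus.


Step 1: Identify the highest value: 457
Step 2: Identify the second-highest value: 350
Step 3: The final price = second-highest value = 350
Step 4: Surplus = 457 - 350 = 107

107


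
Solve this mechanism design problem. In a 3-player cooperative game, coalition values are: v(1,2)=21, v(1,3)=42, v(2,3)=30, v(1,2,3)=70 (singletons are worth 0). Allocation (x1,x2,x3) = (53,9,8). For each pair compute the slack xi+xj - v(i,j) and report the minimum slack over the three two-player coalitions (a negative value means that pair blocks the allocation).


Step 1: Slack for coalition (1,2): x1+x2 - v12 = 62 - 21 = 41
Step 2: Slack for coalition (1,3): x1+x3 - v13 = 61 - 42 = 19
Step 3: Slack for coalition (2,3): x2+x3 - v23 = 17 - 30 = -13
Step 4: Minimum slack = min(41, 19, -13) = -13, attained by (2,3); coalition (2,3) can block (slack < 0), so the allocation is not in the core

-13


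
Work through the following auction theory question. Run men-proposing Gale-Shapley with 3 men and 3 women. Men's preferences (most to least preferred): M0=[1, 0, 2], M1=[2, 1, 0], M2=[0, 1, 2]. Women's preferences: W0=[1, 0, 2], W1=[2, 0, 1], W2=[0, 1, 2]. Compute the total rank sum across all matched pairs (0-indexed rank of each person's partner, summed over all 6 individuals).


Step 1: Run Gale-Shapley (men propose, women hold best offer):
  M0 proposes to W1; she accepts
  M1 proposes to W2; she accepts
  M2 proposes to W0; she accepts
Step 2: Final matching: W0-M2, W1-M0, W2-M1
Step 3: 0-indexed ranks (man's rank of his match, then woman's): 0 + 2 + 0 + 1 + 0 + 1
Step 4: Total rank sum = 4

4


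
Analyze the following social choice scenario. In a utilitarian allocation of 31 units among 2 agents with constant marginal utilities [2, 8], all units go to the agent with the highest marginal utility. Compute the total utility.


Step 1: The marginal utilities are [2, 8]
Step 2: The highest marginal utility is 8
Step 3: All 31 units go to that agent
Step 4: Total utility = 8 * 31 = 248

248


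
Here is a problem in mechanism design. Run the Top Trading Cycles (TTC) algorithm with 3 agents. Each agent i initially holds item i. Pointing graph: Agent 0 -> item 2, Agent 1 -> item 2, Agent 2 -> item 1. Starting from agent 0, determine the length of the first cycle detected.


Step 1: Trace the pointer graph from agent 0: 0 -> 2 -> 1 -> 2
Step 2: A cycle is detected when we revisit agent 2
Step 3: The cycle is: 2 -> 1 -> 2
Step 4: Cycle length = 2

2


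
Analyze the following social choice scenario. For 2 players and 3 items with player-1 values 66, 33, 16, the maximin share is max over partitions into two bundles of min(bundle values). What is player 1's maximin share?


Step 1: Item values = 66, 33, 16
Step 2: Enumerate all 2-bundle partitions and take the smaller bundle:
  Partition 1: {66} vs {33,16} -> bundles 66, 49; min = 49
  Partition 2: {33} vs {66,16} -> bundles 33, 82; min = 33
  Partition 3: {16} vs {66,33} -> bundles 16, 99; min = 16
Step 3: MMS = max(49, 33, 16) = 49

49


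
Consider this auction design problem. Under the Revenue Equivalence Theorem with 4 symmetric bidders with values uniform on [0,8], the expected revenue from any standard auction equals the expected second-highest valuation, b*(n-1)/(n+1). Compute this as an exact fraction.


Step 1: By Revenue Equivalence, expected revenue = b*(n-1)/(n+1)
Step 2: Substituting n = 4, b = 8
Step 3: Revenue = 8*(4-1)/(4+1) = 8*3/5
Step 4: Revenue = 24/5

24/5


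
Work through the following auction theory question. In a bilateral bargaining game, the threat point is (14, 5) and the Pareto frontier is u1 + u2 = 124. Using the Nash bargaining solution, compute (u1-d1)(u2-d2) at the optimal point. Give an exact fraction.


Step 1: The Nash solution splits surplus symmetrically above the disagreement point
Step 2: u1 = (total + d1 - d2)/2 = (124 + 14 - 5)/2 = 133/2
Step 3: u2 = (total - d1 + d2)/2 = (124 - 14 + 5)/2 = 115/2
Step 4: Nash product = (133/2 - 14) * (115/2 - 5)
Step 5: = 105/2 * 105/2 = 11025/4

11025/4


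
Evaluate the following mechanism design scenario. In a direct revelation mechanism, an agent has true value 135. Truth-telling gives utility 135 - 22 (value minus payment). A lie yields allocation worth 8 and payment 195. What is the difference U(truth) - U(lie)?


Step 1: U(truth) = value - payment = 135 - 22 = 113
Step 2: U(lie) = allocation - payment = 8 - 195 = -187
Step 3: IC gap = 113 - (-187) = 300

300


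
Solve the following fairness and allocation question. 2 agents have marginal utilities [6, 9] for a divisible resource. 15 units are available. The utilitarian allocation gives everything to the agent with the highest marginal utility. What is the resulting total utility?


Step 1: The marginal utilities are [6, 9]
Step 2: The highest marginal utility is 9
Step 3: All 15 units go to that agent
Step 4: Total utility = 9 * 15 = 135

135


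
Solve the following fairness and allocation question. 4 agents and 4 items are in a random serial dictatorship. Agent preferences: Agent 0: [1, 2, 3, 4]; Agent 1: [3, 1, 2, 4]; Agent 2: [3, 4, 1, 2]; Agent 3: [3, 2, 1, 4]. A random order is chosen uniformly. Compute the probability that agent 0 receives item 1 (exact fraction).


Step 1: Agent 0 wants item 1
Step 2: There are 24 possible orderings of agents
Step 3: In 18 orderings, agent 0 gets item 1
Step 4: Probability = 18/24 = 3/4

3/4


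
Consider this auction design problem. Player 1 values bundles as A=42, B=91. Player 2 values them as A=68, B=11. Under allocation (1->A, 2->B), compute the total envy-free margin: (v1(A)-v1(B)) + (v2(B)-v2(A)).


Step 1: Player 1's margin = v1(A) - v1(B) = 42 - 91 = -49
Step 2: Player 2's margin = v2(B) - v2(A) = 11 - 68 = -57
Step 3: Total margin = -49 + -57 = -106

-106


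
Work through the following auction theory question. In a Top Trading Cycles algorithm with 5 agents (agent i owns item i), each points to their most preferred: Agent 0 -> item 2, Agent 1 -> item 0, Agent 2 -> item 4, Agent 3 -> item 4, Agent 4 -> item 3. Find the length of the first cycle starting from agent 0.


Step 1: Trace the pointer graph from agent 0: 0 -> 2 -> 4 -> 3 -> 4
Step 2: A cycle is detected when we revisit agent 4
Step 3: The cycle is: 4 -> 3 -> 4
Step 4: Cycle length = 2

2


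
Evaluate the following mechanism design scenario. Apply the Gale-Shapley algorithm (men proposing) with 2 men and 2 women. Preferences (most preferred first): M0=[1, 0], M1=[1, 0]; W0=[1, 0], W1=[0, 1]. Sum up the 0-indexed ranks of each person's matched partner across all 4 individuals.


Step 1: Run Gale-Shapley (men propose, women hold best offer):
  M0 proposes to W1; she accepts
  M1 proposes to W1; rejected
  M1 proposes to W0; she accepts
Step 2: Final matching: W0-M1, W1-M0
Step 3: 0-indexed ranks (man's rank of his match, then woman's): 1 + 0 + 0 + 0
Step 4: Total rank sum = 1

1


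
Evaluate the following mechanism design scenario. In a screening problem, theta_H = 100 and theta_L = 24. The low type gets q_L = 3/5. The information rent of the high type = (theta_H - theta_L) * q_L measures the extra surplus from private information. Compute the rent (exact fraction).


Step 1: theta_H - theta_L = 100 - 24 = 76
Step 2: Information rent = (theta_H - theta_L) * q_L
Step 3: = 76 * 3/5
Step 4: = 228/5

228/5


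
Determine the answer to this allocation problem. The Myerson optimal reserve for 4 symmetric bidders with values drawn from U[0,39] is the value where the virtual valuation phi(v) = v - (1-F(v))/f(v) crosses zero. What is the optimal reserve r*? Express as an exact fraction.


Step 1: For U[0,39], F(v) = v/39 and f(v) = 1/39
Step 2: phi(v) = v - (1 - v/39)/(1/39) = v - (39 - v) = 2v - 39
Step 3: Set phi(r*) = 0: 2r* - 39 = 0
Step 4: r* = 39/2 (the number of bidders n = 4 does not enter)

39/2


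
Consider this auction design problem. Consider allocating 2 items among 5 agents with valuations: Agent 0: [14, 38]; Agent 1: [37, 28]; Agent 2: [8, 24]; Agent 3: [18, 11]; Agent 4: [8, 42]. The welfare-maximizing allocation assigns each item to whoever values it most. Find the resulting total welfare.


Step 1: For each item, find the maximum value among all agents.
Step 2: Item 0 -> Agent 1 (value 37)
Step 3: Item 1 -> Agent 4 (value 42)
Step 4: Total welfare = 37 + 42 = 79

79


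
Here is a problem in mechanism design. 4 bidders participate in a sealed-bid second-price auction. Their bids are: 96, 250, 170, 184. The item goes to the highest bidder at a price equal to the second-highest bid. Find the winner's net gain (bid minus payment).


Step 1: Sort bids in descending order: 250, 184, 170, 96
Step 2: The winning bid is the highest: 250
Step 3: The payment equals the second-highest bid: 184
Step 4: Surplus = winner's bid - payment = 250 - 184 = 66

66


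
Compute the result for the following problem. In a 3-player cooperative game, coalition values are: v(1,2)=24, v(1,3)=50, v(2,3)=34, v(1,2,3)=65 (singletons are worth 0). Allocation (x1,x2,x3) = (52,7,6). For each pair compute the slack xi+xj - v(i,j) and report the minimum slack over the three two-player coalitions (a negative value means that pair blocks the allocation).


Step 1: Slack for coalition (1,2): x1+x2 - v12 = 59 - 24 = 35
Step 2: Slack for coalition (1,3): x1+x3 - v13 = 58 - 50 = 8
Step 3: Slack for coalition (2,3): x2+x3 - v23 = 13 - 34 = -21
Step 4: Minimum slack = min(35, 8, -21) = -21, attained by (2,3); coalition (2,3) can block (slack < 0), so the allocation is not in the core

-21


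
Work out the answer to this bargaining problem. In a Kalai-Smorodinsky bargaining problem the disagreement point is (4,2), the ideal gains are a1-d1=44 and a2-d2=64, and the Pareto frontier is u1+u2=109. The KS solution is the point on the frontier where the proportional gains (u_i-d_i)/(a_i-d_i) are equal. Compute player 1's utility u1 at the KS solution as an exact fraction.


Step 1: At the KS point, (u1-d1)/r1 = (u2-d2)/r2 = t and u1+u2 = 109
Step 2: u1 = d1 + r1*t and u2 = d2 + r2*t, so (d1 + r1*t) + (d2 + r2*t) = 109
Step 3: t = (109 - 4 - 2)/(44 + 64) = 103/108
Step 4: u1 = d1 + r1*t = 4 + 44 * 103/108 = 1241/27
Step 5: (Check: u2 = d2 + r2*t = 1702/27; u1+u2 = 1241/27 + 1702/27 = 109, on the frontier.)

1241/27


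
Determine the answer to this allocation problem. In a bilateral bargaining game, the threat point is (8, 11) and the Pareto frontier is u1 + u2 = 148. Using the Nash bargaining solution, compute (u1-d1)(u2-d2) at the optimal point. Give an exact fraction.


Step 1: The Nash solution splits surplus symmetrically above the disagreement point
Step 2: u1 = (total + d1 - d2)/2 = (148 + 8 - 11)/2 = 145/2
Step 3: u2 = (total - d1 + d2)/2 = (148 - 8 + 11)/2 = 151/2
Step 4: Nash product = (145/2 - 8) * (151/2 - 11)
Step 5: = 129/2 * 129/2 = 16641/4

16641/4


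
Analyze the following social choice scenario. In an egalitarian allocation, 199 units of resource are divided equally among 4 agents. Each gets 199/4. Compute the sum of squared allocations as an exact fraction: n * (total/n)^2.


Step 1: Each agent's share = 199/4
Step 2: Square of each share = (199/4)^2 = 39601/16
Step 3: Sum of squares = 4 * 39601/16 = 39601/4

39601/4


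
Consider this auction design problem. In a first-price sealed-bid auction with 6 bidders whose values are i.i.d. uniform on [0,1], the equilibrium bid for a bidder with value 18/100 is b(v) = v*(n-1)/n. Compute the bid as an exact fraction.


Step 1: The symmetric BNE bidding function is b(v) = v * (n-1) / n
Step 2: Substitute v = 9/50 and n = 6
Step 3: b = 9/50 * 5/6
Step 4: b = 3/20

3/20


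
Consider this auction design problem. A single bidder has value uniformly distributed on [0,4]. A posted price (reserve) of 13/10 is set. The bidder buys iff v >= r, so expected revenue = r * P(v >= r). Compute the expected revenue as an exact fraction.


Step 1: Posted price r = 13/10, value support [0,4]
Step 2: P(v >= r) = (4 - 13/10)/4 = 27/40
Step 3: Expected revenue = r * P(v >= r) = 13/10 * 27/40
Step 4: Revenue = 351/400

351/400


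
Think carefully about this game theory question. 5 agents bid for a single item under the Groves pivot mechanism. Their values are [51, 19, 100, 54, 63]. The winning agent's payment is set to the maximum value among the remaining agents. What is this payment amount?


Step 1: The efficient winner is agent 2 with value 100
Step 2: Other agents' values: [51, 19, 54, 63]
Step 3: Pivot payment = max(others) = 63
Step 4: The winner pays 63

63


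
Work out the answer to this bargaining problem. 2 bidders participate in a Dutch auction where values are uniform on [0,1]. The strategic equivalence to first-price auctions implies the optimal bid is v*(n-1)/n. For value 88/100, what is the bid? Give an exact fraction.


Step 1: Dutch auctions are strategically equivalent to first-price auctions
Step 2: The equilibrium bid is b(v) = v*(n-1)/n
Step 3: b = 22/25 * 1/2
Step 4: b = 11/25

11/25


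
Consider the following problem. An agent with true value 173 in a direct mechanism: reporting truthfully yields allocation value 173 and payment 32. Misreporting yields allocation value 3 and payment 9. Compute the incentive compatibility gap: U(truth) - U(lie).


Step 1: U(truth) = value - payment = 173 - 32 = 141
Step 2: U(lie) = allocation - payment = 3 - 9 = -6
Step 3: IC gap = 141 - (-6) = 147

147


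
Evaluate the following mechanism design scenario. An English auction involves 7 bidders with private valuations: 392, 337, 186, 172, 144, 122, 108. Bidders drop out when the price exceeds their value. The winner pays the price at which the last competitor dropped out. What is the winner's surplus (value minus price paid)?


Step 1: Identify the highest value: 392
Step 2: Identify the second-highest value: 337
Step 3: The final price = second-highest value = 337
Step 4: Surplus = 392 - 337 = 55

55


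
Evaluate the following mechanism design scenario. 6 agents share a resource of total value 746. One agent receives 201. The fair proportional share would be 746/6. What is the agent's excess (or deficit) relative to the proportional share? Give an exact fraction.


Step 1: Proportional share = 746/6 = 373/3
Step 2: Agent's actual allocation = 201
Step 3: Excess = 201 - 373/3 = 230/3

230/3


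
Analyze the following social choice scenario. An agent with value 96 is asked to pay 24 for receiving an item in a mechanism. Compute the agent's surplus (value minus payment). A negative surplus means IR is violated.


Step 1: Surplus = value - payment = 96 - 24 = 72
Step 2: IR is satisfied (surplus >= 0)

72


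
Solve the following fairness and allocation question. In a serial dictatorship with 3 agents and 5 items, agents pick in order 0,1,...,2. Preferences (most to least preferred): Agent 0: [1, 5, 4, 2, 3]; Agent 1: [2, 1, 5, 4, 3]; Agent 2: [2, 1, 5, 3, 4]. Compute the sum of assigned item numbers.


Step 1: Agent 0 picks item 1
Step 2: Agent 1 picks item 2
Step 3: Agent 2 picks item 5
Step 4: Sum = 1 + 2 + 5 = 8

8


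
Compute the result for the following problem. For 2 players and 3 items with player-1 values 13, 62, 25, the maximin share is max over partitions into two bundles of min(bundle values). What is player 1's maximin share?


Step 1: Item values = 13, 62, 25
Step 2: Enumerate all 2-bundle partitions and take the smaller bundle:
  Partition 1: {13} vs {62,25} -> bundles 13, 87; min = 13
  Partition 2: {62} vs {13,25} -> bundles 62, 38; min = 38
  Partition 3: {25} vs {13,62} -> bundles 25, 75; min = 25
Step 3: MMS = max(13, 38, 25) = 38

38


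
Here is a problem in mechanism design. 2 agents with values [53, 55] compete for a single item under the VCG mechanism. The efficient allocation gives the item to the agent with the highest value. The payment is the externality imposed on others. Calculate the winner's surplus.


Step 1: The winner is the agent with the highest value: agent 1 with value 55
Step 2: Values of other agents: [53]
Step 3: VCG payment = max of others' values = 53
Step 4: Surplus = 55 - 53 = 2

2


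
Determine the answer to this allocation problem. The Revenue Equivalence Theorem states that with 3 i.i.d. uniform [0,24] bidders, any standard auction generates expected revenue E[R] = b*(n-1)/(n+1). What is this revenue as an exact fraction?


Step 1: By Revenue Equivalence, expected revenue = b*(n-1)/(n+1)
Step 2: Substituting n = 3, b = 24
Step 3: Revenue = 24*(3-1)/(3+1) = 24*2/4
Step 4: Revenue = 48/4 = 12

12


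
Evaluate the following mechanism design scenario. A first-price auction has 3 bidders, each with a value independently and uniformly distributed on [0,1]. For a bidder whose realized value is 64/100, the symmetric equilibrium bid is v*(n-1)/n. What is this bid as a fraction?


Step 1: The symmetric BNE bidding function is b(v) = v * (n-1) / n
Step 2: Substitute v = 16/25 and n = 3
Step 3: b = 16/25 * 2/3
Step 4: b = 32/75

32/75


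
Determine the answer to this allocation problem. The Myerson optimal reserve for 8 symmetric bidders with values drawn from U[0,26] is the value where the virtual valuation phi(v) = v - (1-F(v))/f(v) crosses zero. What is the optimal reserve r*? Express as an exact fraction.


Step 1: For U[0,26], F(v) = v/26 and f(v) = 1/26
Step 2: phi(v) = v - (1 - v/26)/(1/26) = v - (26 - v) = 2v - 26
Step 3: Set phi(r*) = 0: 2r* - 26 = 0
Step 4: r* = 26/2 = 13 (the number of bidders n = 8 does not enter)

13


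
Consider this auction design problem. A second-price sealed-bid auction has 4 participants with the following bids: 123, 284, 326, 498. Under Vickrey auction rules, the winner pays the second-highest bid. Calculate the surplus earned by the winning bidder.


Step 1: Sort bids in descending order: 498, 326, 284, 123
Step 2: The winning bid is the highest: 498
Step 3: The payment equals the second-highest bid: 326
Step 4: Surplus = winner's bid - payment = 498 - 326 = 172

172


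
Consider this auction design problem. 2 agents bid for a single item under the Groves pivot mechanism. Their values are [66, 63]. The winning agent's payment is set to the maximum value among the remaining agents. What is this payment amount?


Step 1: The efficient winner is agent 0 with value 66
Step 2: Other agents' values: [63]
Step 3: Pivot payment = max(others) = 63
Step 4: The winner pays 63

63


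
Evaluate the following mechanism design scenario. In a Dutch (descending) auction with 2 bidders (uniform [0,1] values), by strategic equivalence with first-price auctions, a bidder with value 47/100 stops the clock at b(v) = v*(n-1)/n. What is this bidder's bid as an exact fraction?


Step 1: Dutch auctions are strategically equivalent to first-price auctions
Step 2: The equilibrium bid is b(v) = v*(n-1)/n
Step 3: b = 47/100 * 1/2
Step 4: b = 47/200

47/200


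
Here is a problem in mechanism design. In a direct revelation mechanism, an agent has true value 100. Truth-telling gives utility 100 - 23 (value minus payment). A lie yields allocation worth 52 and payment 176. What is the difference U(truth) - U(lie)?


Step 1: U(truth) = value - payment = 100 - 23 = 77
Step 2: U(lie) = allocation - payment = 52 - 176 = -124
Step 3: IC gap = 77 - (-124) = 201

201


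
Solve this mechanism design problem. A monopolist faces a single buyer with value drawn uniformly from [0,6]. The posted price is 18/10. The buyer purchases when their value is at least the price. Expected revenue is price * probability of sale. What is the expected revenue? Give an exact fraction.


Step 1: Posted price r = 9/5, value support [0,6]
Step 2: P(v >= r) = (6 - 9/5)/6 = 7/10
Step 3: Expected revenue = r * P(v >= r) = 9/5 * 7/10
Step 4: Revenue = 63/50

63/50


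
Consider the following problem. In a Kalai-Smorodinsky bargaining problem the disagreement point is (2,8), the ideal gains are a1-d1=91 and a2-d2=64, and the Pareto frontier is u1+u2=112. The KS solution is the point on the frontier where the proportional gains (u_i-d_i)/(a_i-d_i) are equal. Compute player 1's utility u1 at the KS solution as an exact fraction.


Step 1: At the KS point, (u1-d1)/r1 = (u2-d2)/r2 = t and u1+u2 = 112
Step 2: u1 = d1 + r1*t and u2 = d2 + r2*t, so (d1 + r1*t) + (d2 + r2*t) = 112
Step 3: t = (112 - 2 - 8)/(91 + 64) = 102/155
Step 4: u1 = d1 + r1*t = 2 + 91 * 102/155 = 9592/155
Step 5: (Check: u2 = d2 + r2*t = 7768/155; u1+u2 = 9592/155 + 7768/155 = 112, on the frontier.)

9592/155


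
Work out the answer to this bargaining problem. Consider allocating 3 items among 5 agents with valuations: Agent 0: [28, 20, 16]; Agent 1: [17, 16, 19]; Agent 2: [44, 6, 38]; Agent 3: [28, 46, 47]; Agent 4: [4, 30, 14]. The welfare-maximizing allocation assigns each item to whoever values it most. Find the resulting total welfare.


Step 1: For each item, find the maximum value among all agents.
Step 2: Item 0 -> Agent 2 (value 44)
Step 3: Item 1 -> Agent 3 (value 46)
Step 4: Item 2 -> Agent 3 (value 47)
Step 5: Total welfare = 44 + 46 + 47 = 137

137


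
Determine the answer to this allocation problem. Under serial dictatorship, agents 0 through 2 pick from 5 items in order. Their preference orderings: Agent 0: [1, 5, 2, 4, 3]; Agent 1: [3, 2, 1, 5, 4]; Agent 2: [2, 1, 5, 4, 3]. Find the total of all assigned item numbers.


Step 1: Agent 0 picks item 1
Step 2: Agent 1 picks item 3
Step 3: Agent 2 picks item 2
Step 4: Sum = 1 + 3 + 2 = 6

6


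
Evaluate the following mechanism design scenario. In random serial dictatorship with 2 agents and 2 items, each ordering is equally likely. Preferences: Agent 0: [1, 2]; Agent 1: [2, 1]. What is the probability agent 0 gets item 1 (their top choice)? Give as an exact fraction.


Step 1: Agent 0 wants item 1
Step 2: There are 2 possible orderings of agents
Step 3: In 2 orderings, agent 0 gets item 1
Step 4: Probability = 2/2 = 1

1


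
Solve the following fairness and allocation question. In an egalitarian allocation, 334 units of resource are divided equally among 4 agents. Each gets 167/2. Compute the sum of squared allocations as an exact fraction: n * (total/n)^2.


Step 1: Each agent's share = 334/4 = 167/2
Step 2: Square of each share = (167/2)^2 = 27889/4
Step 3: Sum of squares = 4 * 27889/4 = 27889

27889


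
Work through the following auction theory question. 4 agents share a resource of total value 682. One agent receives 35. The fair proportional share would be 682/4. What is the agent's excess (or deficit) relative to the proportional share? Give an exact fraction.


Step 1: Proportional share = 682/4 = 341/2
Step 2: Agent's actual allocation = 35
Step 3: Excess = 35 - 341/2 = -271/2

-271/2


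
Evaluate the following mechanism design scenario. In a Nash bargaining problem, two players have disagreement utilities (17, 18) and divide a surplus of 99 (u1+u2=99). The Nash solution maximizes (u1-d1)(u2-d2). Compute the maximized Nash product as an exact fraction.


Step 1: The Nash solution splits surplus symmetrically above the disagreement point
Step 2: u1 = (total + d1 - d2)/2 = (99 + 17 - 18)/2 = 49
Step 3: u2 = (total - d1 + d2)/2 = (99 - 17 + 18)/2 = 50
Step 4: Nash product = (49 - 17) * (50 - 18)
Step 5: = 32 * 32 = 1024

1024


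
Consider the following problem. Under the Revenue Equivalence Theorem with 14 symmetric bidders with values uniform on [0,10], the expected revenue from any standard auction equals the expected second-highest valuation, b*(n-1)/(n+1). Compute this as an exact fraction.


Step 1: By Revenue Equivalence, expected revenue = b*(n-1)/(n+1)
Step 2: Substituting n = 14, b = 10
Step 3: Revenue = 10*(14-1)/(14+1) = 10*13/15
Step 4: Revenue = 130/15 = 26/3

26/3


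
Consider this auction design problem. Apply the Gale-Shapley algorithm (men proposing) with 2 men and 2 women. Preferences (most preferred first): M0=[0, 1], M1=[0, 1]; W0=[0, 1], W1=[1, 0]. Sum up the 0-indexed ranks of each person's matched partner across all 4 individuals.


Step 1: Run Gale-Shapley (men propose, women hold best offer):
  M0 proposes to W0; she accepts
  M1 proposes to W0; rejected
  M1 proposes to W1; she accepts
Step 2: Final matching: W0-M0, W1-M1
Step 3: 0-indexed ranks (man's rank of his match, then woman's): 0 + 0 + 1 + 0
Step 4: Total rank sum = 1

1


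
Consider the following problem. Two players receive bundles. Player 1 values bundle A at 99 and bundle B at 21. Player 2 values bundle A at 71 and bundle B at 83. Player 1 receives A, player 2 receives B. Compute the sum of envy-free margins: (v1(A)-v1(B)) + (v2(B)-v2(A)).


Step 1: Player 1's margin = v1(A) - v1(B) = 99 - 21 = 78
Step 2: Player 2's margin = v2(B) - v2(A) = 83 - 71 = 12
Step 3: Total margin = 78 + 12 = 90

90


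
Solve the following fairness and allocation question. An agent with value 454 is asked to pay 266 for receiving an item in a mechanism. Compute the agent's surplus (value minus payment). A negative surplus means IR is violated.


Step 1: Surplus = value - payment = 454 - 266 = 188
Step 2: IR is satisfied (surplus >= 0)

188


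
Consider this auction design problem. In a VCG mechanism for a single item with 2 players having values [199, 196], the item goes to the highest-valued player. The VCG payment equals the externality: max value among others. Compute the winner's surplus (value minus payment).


Step 1: The winner is the agent with the highest value: agent 0 with value 199
Step 2: Values of other agents: [196]
Step 3: VCG payment = max of others' values = 196
Step 4: Surplus = 199 - 196 = 3

3


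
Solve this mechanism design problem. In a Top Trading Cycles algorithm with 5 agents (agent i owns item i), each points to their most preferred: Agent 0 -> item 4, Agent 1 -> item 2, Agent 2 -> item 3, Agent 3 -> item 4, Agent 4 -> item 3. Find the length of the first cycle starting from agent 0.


Step 1: Trace the pointer graph from agent 0: 0 -> 4 -> 3 -> 4
Step 2: A cycle is detected when we revisit agent 4
Step 3: The cycle is: 4 -> 3 -> 4
Step 4: Cycle length = 2

2


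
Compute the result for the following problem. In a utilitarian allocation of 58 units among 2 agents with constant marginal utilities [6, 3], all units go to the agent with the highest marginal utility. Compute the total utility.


Step 1: The marginal utilities are [6, 3]
Step 2: The highest marginal utility is 6
Step 3: All 58 units go to that agent
Step 4: Total utility = 6 * 58 = 348

348


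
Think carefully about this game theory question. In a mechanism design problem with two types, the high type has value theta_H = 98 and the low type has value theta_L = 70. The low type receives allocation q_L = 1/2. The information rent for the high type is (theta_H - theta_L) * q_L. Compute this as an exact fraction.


Step 1: theta_H - theta_L = 98 - 70 = 28
Step 2: Information rent = (theta_H - theta_L) * q_L
Step 3: = 28 * 1/2
Step 4: = 14

14


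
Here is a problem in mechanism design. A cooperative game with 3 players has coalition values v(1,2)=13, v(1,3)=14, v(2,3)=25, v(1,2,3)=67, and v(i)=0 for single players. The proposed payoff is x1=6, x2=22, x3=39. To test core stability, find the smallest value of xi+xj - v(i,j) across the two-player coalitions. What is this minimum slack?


Step 1: Slack for coalition (1,2): x1+x2 - v12 = 28 - 13 = 15
Step 2: Slack for coalition (1,3): x1+x3 - v13 = 45 - 14 = 31
Step 3: Slack for coalition (2,3): x2+x3 - v23 = 61 - 25 = 36
Step 4: Minimum slack = min(15, 31, 36) = 15, attained by (1,2); no pair can gain by deviating, so the allocation is in the core

15


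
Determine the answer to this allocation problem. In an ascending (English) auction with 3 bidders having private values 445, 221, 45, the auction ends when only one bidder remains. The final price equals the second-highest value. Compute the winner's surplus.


Step 1: Identify the highest value: 445
Step 2: Identify the second-highest value: 221
Step 3: The final price = second-highest value = 221
Step 4: Surplus = 445 - 221 = 224

224


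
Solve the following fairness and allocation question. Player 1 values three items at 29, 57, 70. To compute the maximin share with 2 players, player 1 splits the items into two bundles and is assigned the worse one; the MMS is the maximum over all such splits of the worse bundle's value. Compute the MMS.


Step 1: Item values = 29, 57, 70
Step 2: Enumerate all 2-bundle partitions and take the smaller bundle:
  Partition 1: {29} vs {57,70} -> bundles 29, 127; min = 29
  Partition 2: {57} vs {29,70} -> bundles 57, 99; min = 57
  Partition 3: {70} vs {29,57} -> bundles 70, 86; min = 70
Step 3: MMS = max(29, 57, 70) = 70

70


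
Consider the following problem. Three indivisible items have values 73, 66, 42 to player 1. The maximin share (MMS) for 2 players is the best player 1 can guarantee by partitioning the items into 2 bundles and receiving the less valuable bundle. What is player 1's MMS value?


Step 1: Item values = 73, 66, 42
Step 2: Enumerate all 2-bundle partitions and take the smaller bundle:
  Partition 1: {73} vs {66,42} -> bundles 73, 108; min = 73
  Partition 2: {66} vs {73,42} -> bundles 66, 115; min = 66
  Partition 3: {42} vs {73,66} -> bundles 42, 139; min = 42
Step 3: MMS = max(73, 66, 42) = 73

73


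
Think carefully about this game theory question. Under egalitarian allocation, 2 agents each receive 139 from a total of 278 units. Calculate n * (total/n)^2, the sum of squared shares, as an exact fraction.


Step 1: Each agent's share = 278/2 = 139
Step 2: Square of each share = (139)^2 = 19321
Step 3: Sum of squares = 2 * 19321 = 38642

38642


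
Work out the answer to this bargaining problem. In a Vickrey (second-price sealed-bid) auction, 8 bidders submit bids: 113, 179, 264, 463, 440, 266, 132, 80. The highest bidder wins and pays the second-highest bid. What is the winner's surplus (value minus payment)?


Step 1: Sort bids in descending order: 463, 440, 266, 264, 179, 132, 113, 80
Step 2: The winning bid is the highest: 463
Step 3: The payment equals the second-highest bid: 440
Step 4: Surplus = winner's bid - payment = 463 - 440 = 23

23


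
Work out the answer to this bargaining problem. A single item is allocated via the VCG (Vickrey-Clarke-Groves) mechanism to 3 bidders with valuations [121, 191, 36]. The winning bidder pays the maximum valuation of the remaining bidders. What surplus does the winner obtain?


Step 1: The winner is the agent with the highest value: agent 1 with value 191
Step 2: Values of other agents: [121, 36]
Step 3: VCG payment = max of others' values = 121
Step 4: Surplus = 191 - 121 = 70

70


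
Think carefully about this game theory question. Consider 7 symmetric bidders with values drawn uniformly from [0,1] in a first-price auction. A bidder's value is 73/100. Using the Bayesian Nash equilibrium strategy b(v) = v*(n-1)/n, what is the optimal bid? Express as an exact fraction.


Step 1: The symmetric BNE bidding function is b(v) = v * (n-1) / n
Step 2: Substitute v = 73/100 and n = 7
Step 3: b = 73/100 * 6/7
Step 4: b = 219/350

219/350


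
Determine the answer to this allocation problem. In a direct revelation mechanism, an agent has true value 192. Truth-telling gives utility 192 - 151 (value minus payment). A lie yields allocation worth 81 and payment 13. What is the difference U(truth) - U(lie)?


Step 1: U(truth) = value - payment = 192 - 151 = 41
Step 2: U(lie) = allocation - payment = 81 - 13 = 68
Step 3: IC gap = 41 - 68 = -27

-27


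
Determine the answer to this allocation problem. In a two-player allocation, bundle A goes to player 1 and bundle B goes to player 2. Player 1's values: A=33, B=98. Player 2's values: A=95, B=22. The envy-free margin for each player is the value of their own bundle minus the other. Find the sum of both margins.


Step 1: Player 1's margin = v1(A) - v1(B) = 33 - 98 = -65
Step 2: Player 2's margin = v2(B) - v2(A) = 22 - 95 = -73
Step 3: Total margin = -65 + -73 = -138

-138


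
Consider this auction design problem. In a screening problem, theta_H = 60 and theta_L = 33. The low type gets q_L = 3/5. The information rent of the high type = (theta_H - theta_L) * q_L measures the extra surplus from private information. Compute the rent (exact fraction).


Step 1: theta_H - theta_L = 60 - 33 = 27
Step 2: Information rent = (theta_H - theta_L) * q_L
Step 3: = 27 * 3/5
Step 4: = 81/5

81/5


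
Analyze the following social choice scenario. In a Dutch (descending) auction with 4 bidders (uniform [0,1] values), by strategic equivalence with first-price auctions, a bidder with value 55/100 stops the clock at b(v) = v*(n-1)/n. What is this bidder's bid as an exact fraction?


Step 1: Dutch auctions are strategically equivalent to first-price auctions
Step 2: The equilibrium bid is b(v) = v*(n-1)/n
Step 3: b = 11/20 * 3/4
Step 4: b = 33/80

33/80


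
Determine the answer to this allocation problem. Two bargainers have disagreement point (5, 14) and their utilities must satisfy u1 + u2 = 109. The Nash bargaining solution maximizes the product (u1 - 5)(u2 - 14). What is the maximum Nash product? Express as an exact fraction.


Step 1: The Nash solution splits surplus symmetrically above the disagreement point
Step 2: u1 = (total + d1 - d2)/2 = (109 + 5 - 14)/2 = 50
Step 3: u2 = (total - d1 + d2)/2 = (109 - 5 + 14)/2 = 59
Step 4: Nash product = (50 - 5) * (59 - 14)
Step 5: = 45 * 45 = 2025

2025


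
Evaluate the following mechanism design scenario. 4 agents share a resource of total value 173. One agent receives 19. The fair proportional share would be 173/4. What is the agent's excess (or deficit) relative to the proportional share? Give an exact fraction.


Step 1: Proportional share = 173/4
Step 2: Agent's actual allocation = 19
Step 3: Excess = 19 - 173/4 = -97/4

-97/4


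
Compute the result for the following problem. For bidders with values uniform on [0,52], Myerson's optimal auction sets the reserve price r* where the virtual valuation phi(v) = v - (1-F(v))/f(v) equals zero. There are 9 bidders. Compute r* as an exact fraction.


Step 1: For U[0,52], F(v) = v/52 and f(v) = 1/52
Step 2: phi(v) = v - (1 - v/52)/(1/52) = v - (52 - v) = 2v - 52
Step 3: Set phi(r*) = 0: 2r* - 52 = 0
Step 4: r* = 52/2 = 26 (the number of bidders n = 9 does not enter)

26


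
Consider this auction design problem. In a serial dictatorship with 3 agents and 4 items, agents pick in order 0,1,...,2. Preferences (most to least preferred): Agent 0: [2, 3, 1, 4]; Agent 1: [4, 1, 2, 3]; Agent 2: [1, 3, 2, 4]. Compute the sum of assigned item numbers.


Step 1: Agent 0 picks item 2
Step 2: Agent 1 picks item 4
Step 3: Agent 2 picks item 1
Step 4: Sum = 2 + 4 + 1 = 7

7


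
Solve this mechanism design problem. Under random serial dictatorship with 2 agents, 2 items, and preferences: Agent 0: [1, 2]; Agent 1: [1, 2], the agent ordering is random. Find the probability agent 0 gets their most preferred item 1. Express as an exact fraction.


Step 1: Agent 0 wants item 1
Step 2: There are 2 possible orderings of agents
Step 3: In 1 orderings, agent 0 gets item 1
Step 4: Probability = 1/2

1/2
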